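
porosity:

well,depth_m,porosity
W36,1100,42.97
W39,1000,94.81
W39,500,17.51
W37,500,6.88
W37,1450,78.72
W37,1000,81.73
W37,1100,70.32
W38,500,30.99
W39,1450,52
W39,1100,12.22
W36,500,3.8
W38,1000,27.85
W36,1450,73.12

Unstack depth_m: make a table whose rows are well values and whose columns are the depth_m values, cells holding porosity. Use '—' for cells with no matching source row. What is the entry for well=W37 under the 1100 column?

The long row with well=W37, depth_m=1100 has porosity=70.32.

70.32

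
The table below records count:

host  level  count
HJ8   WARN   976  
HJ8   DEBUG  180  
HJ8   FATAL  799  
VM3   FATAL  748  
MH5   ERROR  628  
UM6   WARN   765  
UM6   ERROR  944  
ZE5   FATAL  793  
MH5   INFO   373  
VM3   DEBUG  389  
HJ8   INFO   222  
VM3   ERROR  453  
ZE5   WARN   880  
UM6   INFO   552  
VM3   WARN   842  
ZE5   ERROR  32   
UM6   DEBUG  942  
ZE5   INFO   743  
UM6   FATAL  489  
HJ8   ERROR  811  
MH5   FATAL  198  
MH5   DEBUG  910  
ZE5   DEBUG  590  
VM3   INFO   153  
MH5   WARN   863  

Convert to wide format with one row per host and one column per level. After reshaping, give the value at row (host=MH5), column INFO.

373

Wide layout: rows indexed by host, columns are the 5 distinct level values (WARN, DEBUG, FATAL, ERROR, INFO).
Cell (host=MH5, level=INFO) draws from the long row where host=MH5 and level=INFO, which has count=373.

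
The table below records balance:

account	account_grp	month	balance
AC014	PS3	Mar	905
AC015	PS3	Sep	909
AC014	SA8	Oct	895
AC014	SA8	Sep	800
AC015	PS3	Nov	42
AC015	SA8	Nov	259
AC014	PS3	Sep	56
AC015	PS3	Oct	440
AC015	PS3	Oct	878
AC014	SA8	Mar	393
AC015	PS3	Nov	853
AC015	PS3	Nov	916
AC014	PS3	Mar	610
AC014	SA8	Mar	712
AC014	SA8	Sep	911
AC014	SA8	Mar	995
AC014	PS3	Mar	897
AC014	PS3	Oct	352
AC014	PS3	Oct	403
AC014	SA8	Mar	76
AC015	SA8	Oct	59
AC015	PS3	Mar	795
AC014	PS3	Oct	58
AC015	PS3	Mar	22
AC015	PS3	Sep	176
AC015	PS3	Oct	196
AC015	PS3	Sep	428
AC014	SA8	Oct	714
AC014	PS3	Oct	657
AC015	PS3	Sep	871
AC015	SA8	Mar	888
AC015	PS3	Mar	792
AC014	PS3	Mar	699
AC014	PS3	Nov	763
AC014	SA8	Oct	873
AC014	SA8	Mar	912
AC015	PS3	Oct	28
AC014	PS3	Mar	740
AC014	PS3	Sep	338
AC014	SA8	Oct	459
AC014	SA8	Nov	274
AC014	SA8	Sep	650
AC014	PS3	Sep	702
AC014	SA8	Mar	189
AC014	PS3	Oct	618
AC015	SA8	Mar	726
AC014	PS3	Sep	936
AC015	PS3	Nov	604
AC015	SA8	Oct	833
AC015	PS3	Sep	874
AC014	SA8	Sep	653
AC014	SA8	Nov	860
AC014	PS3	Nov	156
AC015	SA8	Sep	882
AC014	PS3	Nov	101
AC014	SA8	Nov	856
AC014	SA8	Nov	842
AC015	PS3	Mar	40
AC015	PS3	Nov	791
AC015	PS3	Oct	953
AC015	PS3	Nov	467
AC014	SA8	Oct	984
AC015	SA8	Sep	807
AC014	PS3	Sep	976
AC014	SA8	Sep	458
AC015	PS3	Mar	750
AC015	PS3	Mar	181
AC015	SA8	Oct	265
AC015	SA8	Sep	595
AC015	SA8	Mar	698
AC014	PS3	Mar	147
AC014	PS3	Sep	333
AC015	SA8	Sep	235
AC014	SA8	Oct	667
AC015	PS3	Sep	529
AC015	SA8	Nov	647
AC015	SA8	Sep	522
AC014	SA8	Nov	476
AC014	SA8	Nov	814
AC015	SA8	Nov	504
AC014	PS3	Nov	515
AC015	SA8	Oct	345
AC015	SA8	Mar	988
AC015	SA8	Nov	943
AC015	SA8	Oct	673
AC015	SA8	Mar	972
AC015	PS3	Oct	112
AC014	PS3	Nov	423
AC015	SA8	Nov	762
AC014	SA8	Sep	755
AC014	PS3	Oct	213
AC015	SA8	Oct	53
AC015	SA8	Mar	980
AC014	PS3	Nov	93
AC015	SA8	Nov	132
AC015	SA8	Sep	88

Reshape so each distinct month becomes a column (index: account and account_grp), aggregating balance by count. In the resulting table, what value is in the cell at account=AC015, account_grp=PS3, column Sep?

Rows with account=AC015, account_grp=PS3 and month=Sep: balance values are 909, 176, 428, 871, 874, 529.
6 rows match — count = 6.

6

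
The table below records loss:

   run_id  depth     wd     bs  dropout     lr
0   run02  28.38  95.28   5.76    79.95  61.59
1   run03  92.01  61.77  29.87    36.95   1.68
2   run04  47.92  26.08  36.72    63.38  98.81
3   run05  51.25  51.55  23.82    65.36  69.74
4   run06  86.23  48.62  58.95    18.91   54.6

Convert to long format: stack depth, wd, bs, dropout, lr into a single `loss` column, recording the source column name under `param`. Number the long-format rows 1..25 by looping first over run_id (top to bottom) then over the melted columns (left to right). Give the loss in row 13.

36.72

25 rows total (5 × 5). Row 13: index ⌊(13-1)/5⌋ = 2 into run_id → run04; (13-1) mod 5 = 2 into the melted columns → bs.
So row 13 is (run04, bs, 36.72); loss = 36.72.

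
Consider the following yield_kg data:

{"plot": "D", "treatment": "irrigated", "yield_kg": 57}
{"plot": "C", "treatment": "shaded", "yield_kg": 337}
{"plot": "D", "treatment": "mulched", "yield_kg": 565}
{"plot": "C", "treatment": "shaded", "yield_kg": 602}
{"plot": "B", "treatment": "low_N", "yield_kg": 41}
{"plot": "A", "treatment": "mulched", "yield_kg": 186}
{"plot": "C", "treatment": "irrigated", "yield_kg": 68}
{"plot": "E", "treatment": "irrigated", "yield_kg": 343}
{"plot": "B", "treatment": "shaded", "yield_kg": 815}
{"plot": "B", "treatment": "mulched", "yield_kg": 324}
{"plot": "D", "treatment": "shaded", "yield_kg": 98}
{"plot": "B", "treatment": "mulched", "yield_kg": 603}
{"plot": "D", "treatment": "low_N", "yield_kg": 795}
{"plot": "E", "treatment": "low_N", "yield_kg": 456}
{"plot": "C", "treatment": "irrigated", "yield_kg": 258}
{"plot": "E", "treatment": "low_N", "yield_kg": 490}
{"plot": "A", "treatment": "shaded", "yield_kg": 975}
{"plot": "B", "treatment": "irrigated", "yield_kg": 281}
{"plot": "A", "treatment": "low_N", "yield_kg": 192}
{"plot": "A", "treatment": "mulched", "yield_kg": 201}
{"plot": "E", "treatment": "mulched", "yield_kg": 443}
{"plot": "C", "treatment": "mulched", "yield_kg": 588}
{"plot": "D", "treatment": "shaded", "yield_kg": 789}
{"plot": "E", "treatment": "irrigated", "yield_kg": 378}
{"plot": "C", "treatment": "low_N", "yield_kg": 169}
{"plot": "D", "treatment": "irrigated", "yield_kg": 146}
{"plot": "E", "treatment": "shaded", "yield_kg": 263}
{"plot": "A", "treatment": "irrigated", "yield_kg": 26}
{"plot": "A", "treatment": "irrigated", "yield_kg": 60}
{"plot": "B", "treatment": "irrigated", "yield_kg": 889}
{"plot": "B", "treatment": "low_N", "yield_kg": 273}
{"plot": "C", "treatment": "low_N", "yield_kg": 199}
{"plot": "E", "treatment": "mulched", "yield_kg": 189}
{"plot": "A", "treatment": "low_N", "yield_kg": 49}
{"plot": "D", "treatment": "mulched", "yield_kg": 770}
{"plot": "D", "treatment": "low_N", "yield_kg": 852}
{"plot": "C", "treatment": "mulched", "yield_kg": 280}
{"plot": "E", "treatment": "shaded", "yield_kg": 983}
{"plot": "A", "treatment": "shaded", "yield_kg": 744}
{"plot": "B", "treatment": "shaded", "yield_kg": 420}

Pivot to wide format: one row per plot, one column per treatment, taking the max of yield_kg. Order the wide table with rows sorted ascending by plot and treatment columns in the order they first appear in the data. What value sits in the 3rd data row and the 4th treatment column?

With rows sorted ascending by plot, row 3 is plot=C. treatment columns in first-appearance order: irrigated, shaded, mulched, low_N; column 4 is low_N.
Long rows with plot=C, treatment=low_N: max(169, 199) = 199.

199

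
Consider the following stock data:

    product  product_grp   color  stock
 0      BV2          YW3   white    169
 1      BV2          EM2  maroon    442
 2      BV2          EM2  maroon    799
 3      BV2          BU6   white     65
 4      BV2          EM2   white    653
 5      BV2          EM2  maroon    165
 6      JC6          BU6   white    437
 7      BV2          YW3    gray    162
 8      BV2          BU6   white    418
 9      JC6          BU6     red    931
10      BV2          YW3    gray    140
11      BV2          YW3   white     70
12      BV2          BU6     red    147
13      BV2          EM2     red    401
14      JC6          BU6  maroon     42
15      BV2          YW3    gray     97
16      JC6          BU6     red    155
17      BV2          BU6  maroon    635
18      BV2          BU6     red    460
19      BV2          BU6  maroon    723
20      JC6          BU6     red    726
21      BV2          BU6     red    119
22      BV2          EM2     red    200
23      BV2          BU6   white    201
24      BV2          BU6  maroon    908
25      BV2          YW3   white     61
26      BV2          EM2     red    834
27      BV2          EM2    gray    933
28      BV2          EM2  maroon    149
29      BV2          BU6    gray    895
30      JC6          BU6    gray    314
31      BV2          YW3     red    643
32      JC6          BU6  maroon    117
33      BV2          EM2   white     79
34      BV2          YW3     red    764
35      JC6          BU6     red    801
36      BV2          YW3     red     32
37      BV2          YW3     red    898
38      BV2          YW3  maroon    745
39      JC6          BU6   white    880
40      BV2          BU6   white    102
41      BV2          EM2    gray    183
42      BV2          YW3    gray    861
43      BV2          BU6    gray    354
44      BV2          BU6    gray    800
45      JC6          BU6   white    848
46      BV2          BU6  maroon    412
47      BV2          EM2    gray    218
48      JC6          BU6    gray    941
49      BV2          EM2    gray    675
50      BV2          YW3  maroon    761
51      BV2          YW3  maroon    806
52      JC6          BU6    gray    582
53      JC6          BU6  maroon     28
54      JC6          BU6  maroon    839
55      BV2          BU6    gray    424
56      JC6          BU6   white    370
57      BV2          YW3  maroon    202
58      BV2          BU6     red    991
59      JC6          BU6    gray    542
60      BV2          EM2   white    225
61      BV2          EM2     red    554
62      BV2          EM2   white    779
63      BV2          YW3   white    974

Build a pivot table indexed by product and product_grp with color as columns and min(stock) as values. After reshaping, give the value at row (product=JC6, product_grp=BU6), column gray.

Rows with product=JC6, product_grp=BU6 and color=gray: stock values are 314, 941, 582, 542.
min(314, 941, 582, 542) = 314.

314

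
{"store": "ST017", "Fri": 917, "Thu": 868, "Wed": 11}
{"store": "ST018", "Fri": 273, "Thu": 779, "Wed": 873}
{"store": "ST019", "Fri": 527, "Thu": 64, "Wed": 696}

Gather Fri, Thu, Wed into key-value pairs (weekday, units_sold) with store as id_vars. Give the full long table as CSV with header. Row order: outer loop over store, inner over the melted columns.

store,weekday,units_sold
ST017,Fri,917
ST017,Thu,868
ST017,Wed,11
ST018,Fri,273
ST018,Thu,779
ST018,Wed,873
ST019,Fri,527
ST019,Thu,64
ST019,Wed,696

Each (store, column) pair becomes one row: 3 × 3 = 9 rows.
For example, (ST017, Fri) → units_sold=917.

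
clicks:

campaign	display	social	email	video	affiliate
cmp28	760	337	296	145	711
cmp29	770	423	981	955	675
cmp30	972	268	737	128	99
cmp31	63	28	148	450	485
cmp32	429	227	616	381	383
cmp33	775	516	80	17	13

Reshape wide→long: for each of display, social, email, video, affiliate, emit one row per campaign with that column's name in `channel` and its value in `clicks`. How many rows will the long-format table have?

30

6 campaign values × 5 melted columns = 30 rows.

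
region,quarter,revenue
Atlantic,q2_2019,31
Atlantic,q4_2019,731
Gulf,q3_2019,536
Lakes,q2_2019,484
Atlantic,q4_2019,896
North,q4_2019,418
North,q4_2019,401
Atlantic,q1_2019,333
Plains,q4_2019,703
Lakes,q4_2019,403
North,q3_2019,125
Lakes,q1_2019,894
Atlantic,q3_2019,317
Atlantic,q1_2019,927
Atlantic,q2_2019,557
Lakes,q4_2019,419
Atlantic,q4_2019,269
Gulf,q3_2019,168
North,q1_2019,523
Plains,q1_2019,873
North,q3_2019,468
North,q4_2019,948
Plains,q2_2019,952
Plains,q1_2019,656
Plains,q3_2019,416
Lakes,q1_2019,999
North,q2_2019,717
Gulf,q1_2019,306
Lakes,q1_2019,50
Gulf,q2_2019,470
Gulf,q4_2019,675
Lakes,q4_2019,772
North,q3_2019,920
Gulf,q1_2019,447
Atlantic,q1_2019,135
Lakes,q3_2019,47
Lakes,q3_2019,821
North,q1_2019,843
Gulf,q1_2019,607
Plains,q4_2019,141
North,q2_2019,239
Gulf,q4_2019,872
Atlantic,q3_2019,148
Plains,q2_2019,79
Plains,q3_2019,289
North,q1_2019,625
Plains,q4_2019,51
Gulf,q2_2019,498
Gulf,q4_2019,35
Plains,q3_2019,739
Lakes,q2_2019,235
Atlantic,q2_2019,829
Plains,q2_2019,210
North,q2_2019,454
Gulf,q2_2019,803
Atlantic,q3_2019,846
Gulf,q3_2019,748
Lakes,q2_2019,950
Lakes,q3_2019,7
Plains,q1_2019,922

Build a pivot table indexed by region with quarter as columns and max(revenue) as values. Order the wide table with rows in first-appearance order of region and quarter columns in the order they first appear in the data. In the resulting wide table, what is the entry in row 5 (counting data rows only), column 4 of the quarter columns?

With rows in first-appearance order of region, row 5 is region=Plains. quarter columns in first-appearance order: q2_2019, q4_2019, q3_2019, q1_2019; column 4 is q1_2019.
Long rows with region=Plains, quarter=q1_2019: max(873, 656, 922) = 922.

922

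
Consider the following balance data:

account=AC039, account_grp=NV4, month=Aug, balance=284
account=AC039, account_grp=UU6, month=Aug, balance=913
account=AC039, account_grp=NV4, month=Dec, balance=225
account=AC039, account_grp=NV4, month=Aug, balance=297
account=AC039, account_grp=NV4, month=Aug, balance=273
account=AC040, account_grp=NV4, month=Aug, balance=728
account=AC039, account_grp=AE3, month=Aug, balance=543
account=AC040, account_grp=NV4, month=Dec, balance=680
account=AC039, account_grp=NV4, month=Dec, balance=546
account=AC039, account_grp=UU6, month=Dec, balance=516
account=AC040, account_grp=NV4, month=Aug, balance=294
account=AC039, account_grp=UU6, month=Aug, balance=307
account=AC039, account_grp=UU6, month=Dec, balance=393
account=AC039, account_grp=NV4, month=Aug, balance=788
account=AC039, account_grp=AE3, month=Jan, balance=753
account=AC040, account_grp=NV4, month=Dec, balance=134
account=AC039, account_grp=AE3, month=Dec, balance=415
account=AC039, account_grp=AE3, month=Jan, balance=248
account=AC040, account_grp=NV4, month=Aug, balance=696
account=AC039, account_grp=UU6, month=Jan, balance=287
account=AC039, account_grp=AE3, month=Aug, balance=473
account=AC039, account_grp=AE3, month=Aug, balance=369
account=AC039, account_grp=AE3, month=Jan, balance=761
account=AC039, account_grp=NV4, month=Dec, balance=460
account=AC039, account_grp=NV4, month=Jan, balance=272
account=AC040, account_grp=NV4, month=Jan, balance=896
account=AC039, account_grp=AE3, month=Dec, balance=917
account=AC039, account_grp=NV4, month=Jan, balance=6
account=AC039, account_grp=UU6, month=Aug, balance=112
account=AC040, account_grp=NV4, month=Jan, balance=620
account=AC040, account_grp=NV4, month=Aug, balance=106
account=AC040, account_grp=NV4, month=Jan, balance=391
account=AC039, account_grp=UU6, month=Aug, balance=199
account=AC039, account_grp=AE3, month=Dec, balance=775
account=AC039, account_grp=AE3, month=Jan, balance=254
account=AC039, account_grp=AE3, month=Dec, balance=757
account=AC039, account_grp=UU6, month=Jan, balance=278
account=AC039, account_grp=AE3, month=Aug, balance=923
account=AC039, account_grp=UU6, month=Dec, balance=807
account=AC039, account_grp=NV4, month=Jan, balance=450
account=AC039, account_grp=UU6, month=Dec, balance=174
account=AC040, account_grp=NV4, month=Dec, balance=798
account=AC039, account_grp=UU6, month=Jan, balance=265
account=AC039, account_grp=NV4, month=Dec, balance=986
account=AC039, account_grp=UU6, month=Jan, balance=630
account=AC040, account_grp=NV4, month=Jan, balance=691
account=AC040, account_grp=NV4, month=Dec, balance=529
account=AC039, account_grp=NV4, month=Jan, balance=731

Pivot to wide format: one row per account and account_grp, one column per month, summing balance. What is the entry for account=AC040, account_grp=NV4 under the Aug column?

Rows with account=AC040, account_grp=NV4 and month=Aug: balance values are 728, 294, 696, 106.
728 + 294 + 696 + 106 = 1824.

1824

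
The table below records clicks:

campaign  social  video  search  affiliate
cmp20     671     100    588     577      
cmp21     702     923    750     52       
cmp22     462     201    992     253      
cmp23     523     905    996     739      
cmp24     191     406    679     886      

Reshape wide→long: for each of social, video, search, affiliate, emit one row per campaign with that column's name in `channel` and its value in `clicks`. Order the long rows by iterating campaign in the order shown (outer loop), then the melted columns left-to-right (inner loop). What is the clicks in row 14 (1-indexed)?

20 rows total (5 × 4). Row 14: index ⌊(14-1)/4⌋ = 3 into campaign → cmp23; (14-1) mod 4 = 1 into the melted columns → video.
So row 14 is (cmp23, video, 905); clicks = 905.

905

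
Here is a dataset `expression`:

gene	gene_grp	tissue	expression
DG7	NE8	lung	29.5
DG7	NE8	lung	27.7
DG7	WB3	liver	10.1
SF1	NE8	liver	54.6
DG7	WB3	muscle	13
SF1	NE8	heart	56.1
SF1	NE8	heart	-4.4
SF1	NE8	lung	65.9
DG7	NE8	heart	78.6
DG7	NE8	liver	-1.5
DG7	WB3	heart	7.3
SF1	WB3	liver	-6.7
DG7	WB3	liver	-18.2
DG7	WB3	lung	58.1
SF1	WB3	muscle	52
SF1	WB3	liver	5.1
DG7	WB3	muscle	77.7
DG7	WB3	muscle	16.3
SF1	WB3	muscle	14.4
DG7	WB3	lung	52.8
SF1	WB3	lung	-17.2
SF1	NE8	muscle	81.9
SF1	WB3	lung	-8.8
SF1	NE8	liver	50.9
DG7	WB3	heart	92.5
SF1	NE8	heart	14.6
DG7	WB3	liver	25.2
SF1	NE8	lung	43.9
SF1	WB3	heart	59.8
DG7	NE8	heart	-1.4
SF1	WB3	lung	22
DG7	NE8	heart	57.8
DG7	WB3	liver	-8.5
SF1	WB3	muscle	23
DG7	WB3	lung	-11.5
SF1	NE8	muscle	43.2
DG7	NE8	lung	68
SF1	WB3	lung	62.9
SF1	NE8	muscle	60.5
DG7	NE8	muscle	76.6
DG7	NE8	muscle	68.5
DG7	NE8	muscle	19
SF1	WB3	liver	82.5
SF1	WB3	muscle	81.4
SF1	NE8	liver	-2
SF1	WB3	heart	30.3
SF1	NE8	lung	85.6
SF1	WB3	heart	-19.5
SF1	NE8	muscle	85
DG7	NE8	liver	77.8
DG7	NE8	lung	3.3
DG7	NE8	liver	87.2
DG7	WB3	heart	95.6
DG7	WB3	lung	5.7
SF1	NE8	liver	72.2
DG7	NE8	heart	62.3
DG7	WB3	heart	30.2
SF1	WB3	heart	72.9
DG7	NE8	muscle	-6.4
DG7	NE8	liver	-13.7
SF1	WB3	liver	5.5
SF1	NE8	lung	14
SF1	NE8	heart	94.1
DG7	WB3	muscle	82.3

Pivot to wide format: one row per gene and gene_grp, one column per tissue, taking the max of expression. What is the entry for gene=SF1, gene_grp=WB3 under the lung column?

62.9

Rows with gene=SF1, gene_grp=WB3 and tissue=lung: expression values are -17.2, -8.8, 22, 62.9.
max(-17.2, -8.8, 22, 62.9) = 62.9.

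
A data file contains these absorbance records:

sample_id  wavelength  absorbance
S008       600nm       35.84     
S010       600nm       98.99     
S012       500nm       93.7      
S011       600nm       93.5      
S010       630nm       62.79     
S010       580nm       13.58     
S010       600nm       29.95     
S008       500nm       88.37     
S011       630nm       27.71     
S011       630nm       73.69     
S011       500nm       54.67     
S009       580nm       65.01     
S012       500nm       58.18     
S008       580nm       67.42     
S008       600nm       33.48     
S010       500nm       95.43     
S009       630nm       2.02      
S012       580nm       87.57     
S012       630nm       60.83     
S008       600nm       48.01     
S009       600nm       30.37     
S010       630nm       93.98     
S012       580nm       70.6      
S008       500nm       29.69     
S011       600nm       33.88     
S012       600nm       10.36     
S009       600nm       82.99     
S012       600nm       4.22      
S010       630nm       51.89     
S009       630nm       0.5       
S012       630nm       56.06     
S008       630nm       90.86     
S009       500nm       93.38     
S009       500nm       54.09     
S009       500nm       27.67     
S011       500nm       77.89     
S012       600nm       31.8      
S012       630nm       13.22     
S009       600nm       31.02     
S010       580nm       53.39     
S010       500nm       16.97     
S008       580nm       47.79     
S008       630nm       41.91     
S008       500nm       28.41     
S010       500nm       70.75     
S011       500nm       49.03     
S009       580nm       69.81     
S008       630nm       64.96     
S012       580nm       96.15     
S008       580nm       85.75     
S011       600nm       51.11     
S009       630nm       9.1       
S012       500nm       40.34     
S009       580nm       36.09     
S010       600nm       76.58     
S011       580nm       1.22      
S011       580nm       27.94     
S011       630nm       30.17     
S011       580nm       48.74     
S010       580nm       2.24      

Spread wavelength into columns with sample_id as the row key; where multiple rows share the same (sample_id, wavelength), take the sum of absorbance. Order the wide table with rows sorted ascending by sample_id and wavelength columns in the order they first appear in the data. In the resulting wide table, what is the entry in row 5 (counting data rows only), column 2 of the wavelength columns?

192.22

With rows sorted ascending by sample_id, row 5 is sample_id=S012. wavelength columns in first-appearance order: 600nm, 500nm, 630nm, 580nm; column 2 is 500nm.
Long rows with sample_id=S012, wavelength=500nm: 93.7 + 58.18 + 40.34 = 192.22.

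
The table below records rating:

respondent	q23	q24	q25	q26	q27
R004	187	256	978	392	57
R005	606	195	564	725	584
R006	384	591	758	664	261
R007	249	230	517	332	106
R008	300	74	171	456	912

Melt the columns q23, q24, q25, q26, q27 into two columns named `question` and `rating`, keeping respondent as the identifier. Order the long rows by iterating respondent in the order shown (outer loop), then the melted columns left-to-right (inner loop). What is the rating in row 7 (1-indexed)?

195

25 rows total (5 × 5). Row 7: index ⌊(7-1)/5⌋ = 1 into respondent → R005; (7-1) mod 5 = 1 into the melted columns → q24.
So row 7 is (R005, q24, 195); rating = 195.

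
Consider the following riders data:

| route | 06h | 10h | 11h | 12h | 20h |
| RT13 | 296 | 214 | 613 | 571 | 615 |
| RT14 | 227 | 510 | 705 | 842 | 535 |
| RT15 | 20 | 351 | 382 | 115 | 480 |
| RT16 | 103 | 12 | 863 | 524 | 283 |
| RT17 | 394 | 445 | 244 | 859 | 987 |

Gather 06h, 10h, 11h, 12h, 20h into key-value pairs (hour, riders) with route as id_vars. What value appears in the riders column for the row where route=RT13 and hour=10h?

214

Unpivoting turns each (route, wide-column) pair into one long row.
The wide cell at row RT13, column 10h holds 214, so the long row (RT13, 10h) has riders=214.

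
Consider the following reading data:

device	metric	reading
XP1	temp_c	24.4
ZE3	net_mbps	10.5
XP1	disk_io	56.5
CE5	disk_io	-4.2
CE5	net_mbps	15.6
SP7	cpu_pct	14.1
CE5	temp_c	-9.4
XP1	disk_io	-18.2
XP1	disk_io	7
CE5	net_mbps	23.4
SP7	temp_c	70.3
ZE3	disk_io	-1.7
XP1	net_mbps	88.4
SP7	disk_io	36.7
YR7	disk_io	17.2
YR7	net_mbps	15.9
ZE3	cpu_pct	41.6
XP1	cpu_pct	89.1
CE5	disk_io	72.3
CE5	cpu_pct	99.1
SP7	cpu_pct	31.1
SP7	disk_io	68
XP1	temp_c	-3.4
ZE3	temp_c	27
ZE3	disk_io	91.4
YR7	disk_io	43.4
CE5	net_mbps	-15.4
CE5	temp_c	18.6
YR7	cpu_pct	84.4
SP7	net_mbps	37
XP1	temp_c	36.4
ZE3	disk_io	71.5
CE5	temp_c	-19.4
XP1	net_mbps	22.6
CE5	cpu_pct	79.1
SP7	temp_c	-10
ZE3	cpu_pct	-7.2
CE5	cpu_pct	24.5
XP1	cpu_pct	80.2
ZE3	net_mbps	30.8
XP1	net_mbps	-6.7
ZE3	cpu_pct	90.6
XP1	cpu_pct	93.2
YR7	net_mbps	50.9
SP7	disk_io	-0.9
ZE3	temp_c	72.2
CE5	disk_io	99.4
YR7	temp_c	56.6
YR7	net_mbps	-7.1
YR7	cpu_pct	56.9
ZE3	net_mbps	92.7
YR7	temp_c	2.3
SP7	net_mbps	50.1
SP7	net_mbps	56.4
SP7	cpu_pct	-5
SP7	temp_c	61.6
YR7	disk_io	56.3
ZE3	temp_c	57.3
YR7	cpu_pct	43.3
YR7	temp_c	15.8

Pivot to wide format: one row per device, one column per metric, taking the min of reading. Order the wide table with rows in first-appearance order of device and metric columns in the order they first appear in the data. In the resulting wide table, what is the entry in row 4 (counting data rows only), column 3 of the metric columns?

With rows in first-appearance order of device, row 4 is device=SP7. metric columns in first-appearance order: temp_c, net_mbps, disk_io, cpu_pct; column 3 is disk_io.
Long rows with device=SP7, metric=disk_io: min(36.7, 68, -0.9) = -0.9.

-0.9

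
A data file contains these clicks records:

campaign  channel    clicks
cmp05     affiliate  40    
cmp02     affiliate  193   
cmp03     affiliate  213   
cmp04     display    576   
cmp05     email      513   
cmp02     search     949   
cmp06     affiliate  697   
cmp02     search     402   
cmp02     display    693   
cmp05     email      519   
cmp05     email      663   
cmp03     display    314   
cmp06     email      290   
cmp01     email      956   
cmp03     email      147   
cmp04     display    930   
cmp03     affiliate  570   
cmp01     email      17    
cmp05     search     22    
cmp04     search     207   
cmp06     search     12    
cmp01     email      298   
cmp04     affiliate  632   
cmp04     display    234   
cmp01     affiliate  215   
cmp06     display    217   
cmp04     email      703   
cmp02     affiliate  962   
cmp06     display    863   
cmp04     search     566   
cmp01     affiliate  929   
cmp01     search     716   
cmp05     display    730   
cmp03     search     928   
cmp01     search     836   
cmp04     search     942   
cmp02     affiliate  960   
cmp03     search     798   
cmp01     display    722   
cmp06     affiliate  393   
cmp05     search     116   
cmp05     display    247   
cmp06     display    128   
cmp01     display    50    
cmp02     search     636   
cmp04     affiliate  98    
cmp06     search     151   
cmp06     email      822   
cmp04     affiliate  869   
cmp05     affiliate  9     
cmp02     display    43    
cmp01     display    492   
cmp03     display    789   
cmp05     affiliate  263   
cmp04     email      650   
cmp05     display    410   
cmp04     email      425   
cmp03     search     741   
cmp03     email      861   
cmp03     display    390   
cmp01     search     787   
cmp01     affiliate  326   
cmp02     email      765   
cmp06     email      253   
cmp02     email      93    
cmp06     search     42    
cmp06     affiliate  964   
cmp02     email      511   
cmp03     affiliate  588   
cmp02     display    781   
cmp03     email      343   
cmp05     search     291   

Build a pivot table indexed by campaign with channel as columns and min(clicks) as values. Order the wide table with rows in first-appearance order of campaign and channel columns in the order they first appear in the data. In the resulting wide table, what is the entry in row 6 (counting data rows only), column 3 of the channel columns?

With rows in first-appearance order of campaign, row 6 is campaign=cmp01. channel columns in first-appearance order: affiliate, display, email, search; column 3 is email.
Long rows with campaign=cmp01, channel=email: min(956, 17, 298) = 17.

17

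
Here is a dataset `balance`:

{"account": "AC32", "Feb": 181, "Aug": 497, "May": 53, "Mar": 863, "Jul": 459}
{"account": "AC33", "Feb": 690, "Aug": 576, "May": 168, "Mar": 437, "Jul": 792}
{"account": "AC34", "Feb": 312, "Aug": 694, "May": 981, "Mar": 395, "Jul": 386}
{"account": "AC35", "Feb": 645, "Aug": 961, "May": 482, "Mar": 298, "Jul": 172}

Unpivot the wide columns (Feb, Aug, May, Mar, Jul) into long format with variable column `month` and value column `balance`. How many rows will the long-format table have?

20

4 account values × 5 melted columns = 20 rows.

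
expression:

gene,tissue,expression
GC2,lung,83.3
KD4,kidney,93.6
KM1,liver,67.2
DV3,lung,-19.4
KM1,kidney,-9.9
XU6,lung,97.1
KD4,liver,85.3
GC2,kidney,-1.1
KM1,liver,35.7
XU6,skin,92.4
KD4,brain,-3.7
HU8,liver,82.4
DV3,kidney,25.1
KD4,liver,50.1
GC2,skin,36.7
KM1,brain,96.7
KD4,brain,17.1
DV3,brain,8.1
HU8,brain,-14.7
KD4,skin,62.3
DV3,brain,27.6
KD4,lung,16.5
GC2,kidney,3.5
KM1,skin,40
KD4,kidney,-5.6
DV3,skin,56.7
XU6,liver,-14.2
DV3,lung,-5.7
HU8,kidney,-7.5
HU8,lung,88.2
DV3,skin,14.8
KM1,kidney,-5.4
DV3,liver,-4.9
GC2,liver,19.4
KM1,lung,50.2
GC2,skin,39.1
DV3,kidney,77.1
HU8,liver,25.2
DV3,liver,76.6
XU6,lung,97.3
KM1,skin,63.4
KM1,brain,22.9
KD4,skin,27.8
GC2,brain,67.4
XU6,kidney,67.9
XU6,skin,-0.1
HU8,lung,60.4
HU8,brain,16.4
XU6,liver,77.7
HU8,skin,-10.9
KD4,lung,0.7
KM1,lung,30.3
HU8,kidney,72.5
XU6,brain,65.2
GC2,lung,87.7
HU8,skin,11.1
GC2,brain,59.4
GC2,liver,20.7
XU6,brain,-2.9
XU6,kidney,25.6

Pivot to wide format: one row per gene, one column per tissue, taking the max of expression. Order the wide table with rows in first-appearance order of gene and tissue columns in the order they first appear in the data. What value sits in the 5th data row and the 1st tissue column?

97.3

With rows in first-appearance order of gene, row 5 is gene=XU6. tissue columns in first-appearance order: lung, kidney, liver, skin, brain; column 1 is lung.
Long rows with gene=XU6, tissue=lung: max(97.1, 97.3) = 97.3.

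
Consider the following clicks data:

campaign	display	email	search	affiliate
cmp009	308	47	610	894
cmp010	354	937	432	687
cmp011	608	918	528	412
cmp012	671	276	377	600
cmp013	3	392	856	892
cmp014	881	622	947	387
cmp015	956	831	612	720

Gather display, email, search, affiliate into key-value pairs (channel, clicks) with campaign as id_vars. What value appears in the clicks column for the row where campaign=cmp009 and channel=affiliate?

894

Unpivoting turns each (campaign, wide-column) pair into one long row.
The wide cell at row cmp009, column affiliate holds 894, so the long row (cmp009, affiliate) has clicks=894.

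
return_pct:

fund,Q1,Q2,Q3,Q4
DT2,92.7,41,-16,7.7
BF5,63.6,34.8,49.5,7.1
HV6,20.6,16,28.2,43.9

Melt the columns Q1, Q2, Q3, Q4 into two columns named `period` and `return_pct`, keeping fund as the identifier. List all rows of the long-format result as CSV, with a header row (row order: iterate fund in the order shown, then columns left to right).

fund,period,return_pct
DT2,Q1,92.7
DT2,Q2,41
DT2,Q3,-16
DT2,Q4,7.7
BF5,Q1,63.6
BF5,Q2,34.8
BF5,Q3,49.5
BF5,Q4,7.1
HV6,Q1,20.6
HV6,Q2,16
HV6,Q3,28.2
HV6,Q4,43.9

Each (fund, column) pair becomes one row: 3 × 4 = 12 rows.
For example, (DT2, Q1) → return_pct=92.7.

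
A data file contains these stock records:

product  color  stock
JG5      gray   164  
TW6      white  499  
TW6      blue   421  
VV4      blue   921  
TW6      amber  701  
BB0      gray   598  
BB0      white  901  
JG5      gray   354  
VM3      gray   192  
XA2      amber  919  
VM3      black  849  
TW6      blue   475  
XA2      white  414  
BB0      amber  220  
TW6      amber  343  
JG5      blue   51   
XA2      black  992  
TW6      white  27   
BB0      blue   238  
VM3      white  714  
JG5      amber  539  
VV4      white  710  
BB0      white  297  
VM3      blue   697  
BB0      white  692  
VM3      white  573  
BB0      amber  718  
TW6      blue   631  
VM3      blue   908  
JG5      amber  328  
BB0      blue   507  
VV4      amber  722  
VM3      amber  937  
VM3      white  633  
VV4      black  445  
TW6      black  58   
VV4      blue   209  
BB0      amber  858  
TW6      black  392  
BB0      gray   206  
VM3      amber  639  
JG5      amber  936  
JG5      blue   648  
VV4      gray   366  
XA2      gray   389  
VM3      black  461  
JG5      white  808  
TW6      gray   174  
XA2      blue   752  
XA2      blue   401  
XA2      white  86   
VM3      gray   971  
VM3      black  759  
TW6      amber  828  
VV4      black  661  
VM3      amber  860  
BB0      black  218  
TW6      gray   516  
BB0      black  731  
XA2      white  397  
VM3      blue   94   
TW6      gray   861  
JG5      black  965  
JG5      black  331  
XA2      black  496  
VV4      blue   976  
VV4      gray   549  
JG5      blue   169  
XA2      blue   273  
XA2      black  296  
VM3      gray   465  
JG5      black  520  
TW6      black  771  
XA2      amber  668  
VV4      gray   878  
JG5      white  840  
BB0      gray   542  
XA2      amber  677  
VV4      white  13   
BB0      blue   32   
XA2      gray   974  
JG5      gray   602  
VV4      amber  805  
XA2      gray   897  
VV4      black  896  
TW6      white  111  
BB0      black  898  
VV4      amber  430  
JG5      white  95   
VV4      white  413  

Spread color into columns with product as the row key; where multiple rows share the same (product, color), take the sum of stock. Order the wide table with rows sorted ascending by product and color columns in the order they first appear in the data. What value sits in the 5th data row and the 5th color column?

With rows sorted ascending by product, row 5 is product=VV4. color columns in first-appearance order: gray, white, blue, amber, black; column 5 is black.
Long rows with product=VV4, color=black: 445 + 661 + 896 = 2002.

2002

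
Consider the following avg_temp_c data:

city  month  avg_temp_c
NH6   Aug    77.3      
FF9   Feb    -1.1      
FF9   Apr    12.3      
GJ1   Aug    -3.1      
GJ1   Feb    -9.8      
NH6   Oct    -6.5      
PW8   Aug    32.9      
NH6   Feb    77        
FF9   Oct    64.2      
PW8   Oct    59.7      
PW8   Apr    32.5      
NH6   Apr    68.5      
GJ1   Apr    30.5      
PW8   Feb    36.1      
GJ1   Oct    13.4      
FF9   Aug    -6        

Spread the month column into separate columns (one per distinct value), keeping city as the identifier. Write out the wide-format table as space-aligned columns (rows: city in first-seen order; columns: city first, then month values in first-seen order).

city  Aug   Feb   Apr   Oct 
NH6   77.3  77    68.5  -6.5
FF9   -6    -1.1  12.3  64.2
GJ1   -3.1  -9.8  30.5  13.4
PW8   32.9  36.1  32.5  59.7

Columns: city plus the 4 distinct month values (Aug, Feb, Apr, Oct).
For example, row NH6 column Aug takes avg_temp_c=77.3 from the long row (NH6, Aug).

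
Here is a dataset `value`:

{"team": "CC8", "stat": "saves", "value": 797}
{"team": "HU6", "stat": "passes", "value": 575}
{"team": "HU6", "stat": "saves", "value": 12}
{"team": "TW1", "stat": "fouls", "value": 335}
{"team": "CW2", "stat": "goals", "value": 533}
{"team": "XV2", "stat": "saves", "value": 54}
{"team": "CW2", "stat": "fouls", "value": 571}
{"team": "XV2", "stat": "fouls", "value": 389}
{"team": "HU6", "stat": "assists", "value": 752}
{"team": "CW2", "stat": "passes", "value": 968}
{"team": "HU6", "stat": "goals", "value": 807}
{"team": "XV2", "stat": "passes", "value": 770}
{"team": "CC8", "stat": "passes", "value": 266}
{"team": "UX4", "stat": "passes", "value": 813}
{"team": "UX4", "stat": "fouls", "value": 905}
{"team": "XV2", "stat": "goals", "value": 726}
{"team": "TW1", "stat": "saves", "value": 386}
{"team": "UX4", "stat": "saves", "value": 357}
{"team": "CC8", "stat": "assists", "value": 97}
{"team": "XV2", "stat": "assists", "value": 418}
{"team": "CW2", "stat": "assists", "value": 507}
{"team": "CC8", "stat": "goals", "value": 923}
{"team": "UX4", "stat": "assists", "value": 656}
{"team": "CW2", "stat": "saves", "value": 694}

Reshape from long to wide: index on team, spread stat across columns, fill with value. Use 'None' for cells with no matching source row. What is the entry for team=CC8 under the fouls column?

None

No long-format row has team=CC8 and stat=fouls, so the cell is None.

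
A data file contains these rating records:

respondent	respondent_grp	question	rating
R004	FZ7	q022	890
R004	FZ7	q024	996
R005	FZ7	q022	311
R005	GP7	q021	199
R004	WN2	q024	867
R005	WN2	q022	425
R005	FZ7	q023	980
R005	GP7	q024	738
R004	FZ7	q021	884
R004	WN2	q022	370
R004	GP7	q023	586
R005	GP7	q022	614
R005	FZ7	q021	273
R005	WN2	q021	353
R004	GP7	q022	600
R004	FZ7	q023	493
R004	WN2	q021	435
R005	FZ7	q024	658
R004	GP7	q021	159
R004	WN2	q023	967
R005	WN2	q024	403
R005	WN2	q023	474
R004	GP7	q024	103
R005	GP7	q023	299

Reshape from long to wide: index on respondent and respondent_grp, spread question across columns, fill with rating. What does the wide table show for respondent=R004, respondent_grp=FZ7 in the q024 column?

996

Wide layout: rows indexed by respondent and respondent_grp, columns are the 4 distinct question values (q022, q024, q021, q023).
Cell (respondent=R004, respondent_grp=FZ7, question=q024) draws from the long row where respondent=R004, respondent_grp=FZ7 and question=q024, which has rating=996.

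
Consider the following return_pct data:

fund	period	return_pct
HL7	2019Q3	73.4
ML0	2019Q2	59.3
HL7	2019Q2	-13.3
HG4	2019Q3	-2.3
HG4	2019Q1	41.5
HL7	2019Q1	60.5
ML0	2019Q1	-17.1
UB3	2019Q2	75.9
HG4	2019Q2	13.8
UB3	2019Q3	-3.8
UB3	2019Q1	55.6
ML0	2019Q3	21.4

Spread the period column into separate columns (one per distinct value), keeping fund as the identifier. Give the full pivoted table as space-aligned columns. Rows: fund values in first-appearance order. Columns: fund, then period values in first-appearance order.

Columns: fund plus the 3 distinct period values (2019Q3, 2019Q2, 2019Q1).
For example, row HL7 column 2019Q3 takes return_pct=73.4 from the long row (HL7, 2019Q3).

fund  2019Q3  2019Q2  2019Q1
HL7   73.4    -13.3   60.5  
ML0   21.4    59.3    -17.1 
HG4   -2.3    13.8    41.5  
UB3   -3.8    75.9    55.6  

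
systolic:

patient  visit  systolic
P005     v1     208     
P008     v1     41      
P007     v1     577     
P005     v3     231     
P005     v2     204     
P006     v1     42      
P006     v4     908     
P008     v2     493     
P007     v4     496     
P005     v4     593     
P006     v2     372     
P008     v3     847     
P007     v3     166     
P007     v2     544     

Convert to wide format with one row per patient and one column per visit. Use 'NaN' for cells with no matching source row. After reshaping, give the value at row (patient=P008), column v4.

NaN

No long-format row has patient=P008 and visit=v4, so the cell is NaN.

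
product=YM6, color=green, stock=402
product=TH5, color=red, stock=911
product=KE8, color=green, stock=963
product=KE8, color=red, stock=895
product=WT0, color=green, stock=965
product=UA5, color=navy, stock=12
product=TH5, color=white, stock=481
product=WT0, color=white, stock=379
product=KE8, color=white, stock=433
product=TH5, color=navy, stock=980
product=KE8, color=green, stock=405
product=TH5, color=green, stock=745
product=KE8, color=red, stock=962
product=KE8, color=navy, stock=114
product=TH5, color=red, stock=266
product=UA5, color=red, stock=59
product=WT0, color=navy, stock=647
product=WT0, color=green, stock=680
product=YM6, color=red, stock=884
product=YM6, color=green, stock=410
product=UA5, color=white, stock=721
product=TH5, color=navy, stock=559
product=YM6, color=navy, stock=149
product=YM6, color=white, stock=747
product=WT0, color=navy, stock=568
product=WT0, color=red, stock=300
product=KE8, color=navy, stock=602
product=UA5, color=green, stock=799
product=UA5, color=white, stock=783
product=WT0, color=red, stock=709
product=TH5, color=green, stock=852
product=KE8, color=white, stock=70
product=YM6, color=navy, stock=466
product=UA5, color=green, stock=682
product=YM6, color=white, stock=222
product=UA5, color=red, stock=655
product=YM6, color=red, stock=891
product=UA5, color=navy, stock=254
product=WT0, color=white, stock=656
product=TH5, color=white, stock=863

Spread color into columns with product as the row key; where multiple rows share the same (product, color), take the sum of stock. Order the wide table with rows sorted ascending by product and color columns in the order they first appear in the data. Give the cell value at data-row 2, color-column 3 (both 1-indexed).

With rows sorted ascending by product, row 2 is product=TH5. color columns in first-appearance order: green, red, navy, white; column 3 is navy.
Long rows with product=TH5, color=navy: 980 + 559 = 1539.

1539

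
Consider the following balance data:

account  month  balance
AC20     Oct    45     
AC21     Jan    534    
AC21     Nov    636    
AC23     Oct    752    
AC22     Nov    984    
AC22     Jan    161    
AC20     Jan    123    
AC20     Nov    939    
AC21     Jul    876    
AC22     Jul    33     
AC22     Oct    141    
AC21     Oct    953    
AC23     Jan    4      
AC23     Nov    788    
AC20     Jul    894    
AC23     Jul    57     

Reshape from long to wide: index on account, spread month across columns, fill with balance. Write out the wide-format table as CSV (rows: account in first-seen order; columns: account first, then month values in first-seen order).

Columns: account plus the 4 distinct month values (Oct, Jan, Nov, Jul).
For example, row AC20 column Oct takes balance=45 from the long row (AC20, Oct).

account,Oct,Jan,Nov,Jul
AC20,45,123,939,894
AC21,953,534,636,876
AC23,752,4,788,57
AC22,141,161,984,33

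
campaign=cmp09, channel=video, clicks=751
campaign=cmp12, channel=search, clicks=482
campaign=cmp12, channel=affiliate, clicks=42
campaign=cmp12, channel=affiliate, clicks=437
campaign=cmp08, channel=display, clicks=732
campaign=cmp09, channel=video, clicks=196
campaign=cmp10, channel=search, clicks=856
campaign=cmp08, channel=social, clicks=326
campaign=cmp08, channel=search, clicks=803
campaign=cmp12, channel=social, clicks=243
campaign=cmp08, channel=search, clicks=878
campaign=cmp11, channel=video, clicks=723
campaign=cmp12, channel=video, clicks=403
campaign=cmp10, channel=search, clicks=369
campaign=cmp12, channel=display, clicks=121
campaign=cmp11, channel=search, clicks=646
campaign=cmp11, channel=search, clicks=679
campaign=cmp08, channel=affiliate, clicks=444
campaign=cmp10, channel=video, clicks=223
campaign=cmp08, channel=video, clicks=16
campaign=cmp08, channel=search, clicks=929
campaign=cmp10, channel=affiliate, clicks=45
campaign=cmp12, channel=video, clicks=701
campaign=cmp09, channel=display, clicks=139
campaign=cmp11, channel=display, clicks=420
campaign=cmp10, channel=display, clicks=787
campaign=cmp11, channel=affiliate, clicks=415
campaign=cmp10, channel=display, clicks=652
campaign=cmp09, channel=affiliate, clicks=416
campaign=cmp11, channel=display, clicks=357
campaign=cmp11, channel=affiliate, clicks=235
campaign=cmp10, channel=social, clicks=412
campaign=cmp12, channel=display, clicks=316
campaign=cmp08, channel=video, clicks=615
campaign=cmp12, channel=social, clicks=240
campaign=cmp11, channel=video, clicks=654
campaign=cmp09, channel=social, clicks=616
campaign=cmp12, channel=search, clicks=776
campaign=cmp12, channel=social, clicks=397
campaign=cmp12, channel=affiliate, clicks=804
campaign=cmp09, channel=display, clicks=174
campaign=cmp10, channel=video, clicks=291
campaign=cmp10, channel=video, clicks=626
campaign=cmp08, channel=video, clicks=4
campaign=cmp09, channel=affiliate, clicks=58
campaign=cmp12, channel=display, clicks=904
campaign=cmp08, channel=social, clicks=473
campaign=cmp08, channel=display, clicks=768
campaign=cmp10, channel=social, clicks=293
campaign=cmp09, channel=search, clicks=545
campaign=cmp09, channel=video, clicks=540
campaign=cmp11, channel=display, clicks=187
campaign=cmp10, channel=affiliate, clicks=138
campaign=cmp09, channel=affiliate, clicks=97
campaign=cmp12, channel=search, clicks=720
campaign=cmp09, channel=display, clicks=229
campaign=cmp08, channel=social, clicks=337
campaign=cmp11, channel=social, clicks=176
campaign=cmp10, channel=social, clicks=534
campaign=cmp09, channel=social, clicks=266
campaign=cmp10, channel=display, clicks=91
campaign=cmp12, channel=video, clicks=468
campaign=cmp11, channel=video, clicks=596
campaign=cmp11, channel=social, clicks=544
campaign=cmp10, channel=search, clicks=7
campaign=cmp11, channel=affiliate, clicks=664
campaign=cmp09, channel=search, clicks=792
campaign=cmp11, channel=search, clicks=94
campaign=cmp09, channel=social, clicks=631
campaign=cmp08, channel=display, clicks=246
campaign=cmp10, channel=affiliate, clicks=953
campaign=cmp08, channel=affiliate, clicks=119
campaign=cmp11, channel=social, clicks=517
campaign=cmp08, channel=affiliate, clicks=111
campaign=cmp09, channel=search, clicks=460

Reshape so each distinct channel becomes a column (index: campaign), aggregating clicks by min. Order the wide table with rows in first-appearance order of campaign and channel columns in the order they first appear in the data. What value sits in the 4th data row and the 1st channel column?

With rows in first-appearance order of campaign, row 4 is campaign=cmp10. channel columns in first-appearance order: video, search, affiliate, display, social; column 1 is video.
Long rows with campaign=cmp10, channel=video: min(223, 291, 626) = 223.

223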